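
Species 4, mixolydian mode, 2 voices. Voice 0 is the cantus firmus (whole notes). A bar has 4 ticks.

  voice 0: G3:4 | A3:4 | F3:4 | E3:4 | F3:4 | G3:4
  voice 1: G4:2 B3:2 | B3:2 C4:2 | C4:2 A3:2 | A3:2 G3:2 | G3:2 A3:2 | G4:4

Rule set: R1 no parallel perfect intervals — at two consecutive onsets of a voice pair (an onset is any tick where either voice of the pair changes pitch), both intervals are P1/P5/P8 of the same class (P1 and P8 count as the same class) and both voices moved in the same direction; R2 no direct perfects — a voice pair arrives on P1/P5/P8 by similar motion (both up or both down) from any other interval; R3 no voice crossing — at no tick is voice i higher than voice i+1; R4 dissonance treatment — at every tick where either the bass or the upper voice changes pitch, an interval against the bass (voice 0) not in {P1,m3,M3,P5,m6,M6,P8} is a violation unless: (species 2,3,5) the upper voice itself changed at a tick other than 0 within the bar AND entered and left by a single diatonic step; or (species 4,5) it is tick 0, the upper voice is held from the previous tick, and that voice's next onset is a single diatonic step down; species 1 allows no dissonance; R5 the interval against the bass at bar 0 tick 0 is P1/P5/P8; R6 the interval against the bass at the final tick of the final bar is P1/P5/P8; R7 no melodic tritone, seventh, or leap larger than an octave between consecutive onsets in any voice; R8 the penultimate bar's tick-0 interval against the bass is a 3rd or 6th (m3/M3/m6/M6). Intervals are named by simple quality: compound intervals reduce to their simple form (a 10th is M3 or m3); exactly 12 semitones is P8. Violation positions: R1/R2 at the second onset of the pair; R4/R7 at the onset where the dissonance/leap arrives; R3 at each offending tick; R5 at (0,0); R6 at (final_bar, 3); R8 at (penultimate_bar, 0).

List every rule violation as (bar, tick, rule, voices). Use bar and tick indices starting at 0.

(1, 0, R4, (0, 1))
(4, 0, R4, (0, 1))
(4, 0, R8, (0, 1))
(5, 0, R2, (0, 1))
(5, 0, R7, (1,))

bar 0: v0=G3 v1=G4 downbeat P8
bar 1: v0=A3 v1=B3 downbeat M2
bar 2: v0=F3 v1=C4 downbeat P5
bar 3: v0=E3 v1=A3 downbeat P4
bar 4: v0=F3 v1=G3 downbeat M2
bar 5: v0=G3 v1=G4 downbeat P8
  -> R4 @ bar 1 tick 0 v(0, 1): A3/B3 M2 untreated
  -> R4 @ bar 4 tick 0 v(0, 1): F3/G3 M2 untreated
  -> R8 @ bar 4 tick 0 v(0, 1): penult M2 not 3rd/6th
  -> R2 @ bar 5 tick 0 v(0, 1): F3/A3 M3 -> G3/G4 P8 similar
  -> R7 @ bar 5 tick 0 v(1,): A3->G4 leap 10st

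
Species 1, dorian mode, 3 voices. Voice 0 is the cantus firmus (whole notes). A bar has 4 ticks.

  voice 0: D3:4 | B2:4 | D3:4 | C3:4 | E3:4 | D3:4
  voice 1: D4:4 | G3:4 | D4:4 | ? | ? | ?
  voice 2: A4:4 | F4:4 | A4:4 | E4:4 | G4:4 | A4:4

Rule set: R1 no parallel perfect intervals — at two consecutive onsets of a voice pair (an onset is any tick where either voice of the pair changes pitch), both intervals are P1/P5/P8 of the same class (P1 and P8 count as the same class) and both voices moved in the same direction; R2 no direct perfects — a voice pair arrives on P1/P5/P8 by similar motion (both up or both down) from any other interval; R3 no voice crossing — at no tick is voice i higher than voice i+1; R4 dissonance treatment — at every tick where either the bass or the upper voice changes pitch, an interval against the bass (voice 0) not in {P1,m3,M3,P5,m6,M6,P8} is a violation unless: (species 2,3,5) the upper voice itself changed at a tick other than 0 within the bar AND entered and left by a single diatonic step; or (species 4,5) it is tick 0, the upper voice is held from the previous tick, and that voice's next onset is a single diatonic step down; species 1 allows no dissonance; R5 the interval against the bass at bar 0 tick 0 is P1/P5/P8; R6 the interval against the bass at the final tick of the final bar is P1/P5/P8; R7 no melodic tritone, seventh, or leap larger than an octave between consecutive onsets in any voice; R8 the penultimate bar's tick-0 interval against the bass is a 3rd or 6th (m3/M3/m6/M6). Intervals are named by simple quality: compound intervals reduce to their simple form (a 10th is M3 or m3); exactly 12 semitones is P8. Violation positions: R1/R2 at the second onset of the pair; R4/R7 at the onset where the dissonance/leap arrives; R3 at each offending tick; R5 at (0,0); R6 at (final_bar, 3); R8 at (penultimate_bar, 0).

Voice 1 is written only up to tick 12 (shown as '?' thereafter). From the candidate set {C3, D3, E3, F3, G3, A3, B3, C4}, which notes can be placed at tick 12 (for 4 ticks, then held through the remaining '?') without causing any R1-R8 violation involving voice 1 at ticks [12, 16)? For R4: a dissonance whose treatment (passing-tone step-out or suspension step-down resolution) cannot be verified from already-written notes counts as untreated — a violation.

{}

C3: violates R1,R7
D3: violates R4
E3: violates R2,R7
F3: violates R4
G3: violates R2
A3: violates R1
B3: violates R4
C4: violates R1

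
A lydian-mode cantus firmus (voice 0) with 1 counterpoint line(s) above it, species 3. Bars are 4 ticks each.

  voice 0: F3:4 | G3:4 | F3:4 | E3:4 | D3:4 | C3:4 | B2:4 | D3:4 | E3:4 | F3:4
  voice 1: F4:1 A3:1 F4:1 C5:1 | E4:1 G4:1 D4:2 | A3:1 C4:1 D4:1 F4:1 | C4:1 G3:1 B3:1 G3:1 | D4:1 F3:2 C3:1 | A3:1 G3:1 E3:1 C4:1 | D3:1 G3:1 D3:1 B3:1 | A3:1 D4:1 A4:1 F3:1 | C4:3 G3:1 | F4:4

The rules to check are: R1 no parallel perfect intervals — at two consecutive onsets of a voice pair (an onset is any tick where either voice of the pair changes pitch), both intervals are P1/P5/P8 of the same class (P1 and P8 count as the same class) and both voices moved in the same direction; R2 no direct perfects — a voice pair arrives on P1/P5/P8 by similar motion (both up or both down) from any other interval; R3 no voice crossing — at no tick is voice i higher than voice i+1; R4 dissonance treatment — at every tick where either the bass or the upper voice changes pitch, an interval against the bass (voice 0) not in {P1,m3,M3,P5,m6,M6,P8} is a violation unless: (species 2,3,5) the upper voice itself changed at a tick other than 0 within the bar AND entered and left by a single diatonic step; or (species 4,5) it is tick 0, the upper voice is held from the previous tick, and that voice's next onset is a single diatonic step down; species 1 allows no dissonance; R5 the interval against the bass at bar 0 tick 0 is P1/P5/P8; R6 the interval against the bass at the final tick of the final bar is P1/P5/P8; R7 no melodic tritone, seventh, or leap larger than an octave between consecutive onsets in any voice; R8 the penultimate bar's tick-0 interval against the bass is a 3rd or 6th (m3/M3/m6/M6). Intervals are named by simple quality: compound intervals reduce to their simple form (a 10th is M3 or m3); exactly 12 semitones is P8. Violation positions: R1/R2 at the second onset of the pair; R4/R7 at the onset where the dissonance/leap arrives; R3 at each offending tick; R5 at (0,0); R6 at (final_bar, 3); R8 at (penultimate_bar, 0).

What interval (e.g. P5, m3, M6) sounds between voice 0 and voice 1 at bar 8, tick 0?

m6

voice 0=E3 voice 1=C4 -> m6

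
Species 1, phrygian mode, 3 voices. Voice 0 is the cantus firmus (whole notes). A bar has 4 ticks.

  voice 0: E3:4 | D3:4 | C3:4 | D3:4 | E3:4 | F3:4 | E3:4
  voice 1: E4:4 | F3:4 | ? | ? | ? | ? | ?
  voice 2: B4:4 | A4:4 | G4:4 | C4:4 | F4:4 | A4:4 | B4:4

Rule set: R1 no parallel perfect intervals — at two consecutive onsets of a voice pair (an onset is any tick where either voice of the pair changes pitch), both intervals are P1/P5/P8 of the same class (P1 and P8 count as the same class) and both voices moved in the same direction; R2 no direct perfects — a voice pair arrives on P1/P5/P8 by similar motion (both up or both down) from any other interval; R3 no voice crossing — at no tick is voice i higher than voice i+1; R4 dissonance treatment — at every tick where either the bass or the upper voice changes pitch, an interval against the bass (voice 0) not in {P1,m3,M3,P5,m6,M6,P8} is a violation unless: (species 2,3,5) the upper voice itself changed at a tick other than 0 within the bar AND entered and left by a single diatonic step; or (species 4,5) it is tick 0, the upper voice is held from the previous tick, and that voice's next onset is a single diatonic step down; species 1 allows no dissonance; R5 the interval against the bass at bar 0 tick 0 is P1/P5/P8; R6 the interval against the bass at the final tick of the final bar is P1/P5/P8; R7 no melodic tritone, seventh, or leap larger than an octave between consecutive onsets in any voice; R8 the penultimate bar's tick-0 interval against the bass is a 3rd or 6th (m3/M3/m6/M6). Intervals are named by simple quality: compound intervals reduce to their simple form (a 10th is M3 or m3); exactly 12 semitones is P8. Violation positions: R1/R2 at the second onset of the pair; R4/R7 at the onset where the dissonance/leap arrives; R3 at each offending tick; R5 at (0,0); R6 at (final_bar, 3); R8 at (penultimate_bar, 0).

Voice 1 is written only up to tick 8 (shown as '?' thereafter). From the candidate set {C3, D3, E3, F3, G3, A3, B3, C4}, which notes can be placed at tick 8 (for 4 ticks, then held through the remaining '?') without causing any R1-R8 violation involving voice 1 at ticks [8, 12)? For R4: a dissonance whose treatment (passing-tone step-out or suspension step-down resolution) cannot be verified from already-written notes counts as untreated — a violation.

C3: violates R2
D3: violates R4
E3: legal
F3: violates R4
G3: legal
A3: legal
B3: violates R4,R7
C4: legal

{A3, C4, E3, G3}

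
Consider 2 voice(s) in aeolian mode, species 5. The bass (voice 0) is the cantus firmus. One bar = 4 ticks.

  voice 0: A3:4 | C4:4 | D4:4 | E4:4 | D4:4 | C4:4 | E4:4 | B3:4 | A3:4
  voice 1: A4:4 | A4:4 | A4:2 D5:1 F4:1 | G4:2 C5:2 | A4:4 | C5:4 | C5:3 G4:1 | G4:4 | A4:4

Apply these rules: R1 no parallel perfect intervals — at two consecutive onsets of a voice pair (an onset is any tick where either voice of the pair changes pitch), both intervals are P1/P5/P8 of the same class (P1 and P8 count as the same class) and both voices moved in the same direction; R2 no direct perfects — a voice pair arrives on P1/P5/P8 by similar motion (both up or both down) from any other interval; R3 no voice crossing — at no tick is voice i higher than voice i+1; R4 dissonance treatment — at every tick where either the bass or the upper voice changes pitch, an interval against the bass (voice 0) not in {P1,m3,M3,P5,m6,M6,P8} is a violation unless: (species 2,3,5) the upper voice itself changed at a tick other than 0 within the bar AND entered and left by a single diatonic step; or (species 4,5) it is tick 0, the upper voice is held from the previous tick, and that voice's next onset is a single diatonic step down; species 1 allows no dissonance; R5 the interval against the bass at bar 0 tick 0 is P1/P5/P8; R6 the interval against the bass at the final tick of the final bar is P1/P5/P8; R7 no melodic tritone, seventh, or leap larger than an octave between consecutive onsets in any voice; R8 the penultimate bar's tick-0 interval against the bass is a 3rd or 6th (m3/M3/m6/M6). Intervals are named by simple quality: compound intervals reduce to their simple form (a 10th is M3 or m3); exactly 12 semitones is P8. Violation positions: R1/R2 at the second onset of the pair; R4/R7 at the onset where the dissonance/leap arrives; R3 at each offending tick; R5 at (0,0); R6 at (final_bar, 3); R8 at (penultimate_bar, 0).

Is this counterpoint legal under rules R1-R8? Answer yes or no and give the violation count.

bar 0: v0=A3 v1=A4 (P8)
bar 1: v0=C4 v1=A4 (M6)
bar 2: v0=D4 v1=A4 (P5)
bar 3: v0=E4 v1=G4 (m3)
bar 4: v0=D4 v1=A4 (P5)
bar 5: v0=C4 v1=C5 (P8)
bar 6: v0=E4 v1=C5 (m6)
bar 7: v0=B3 v1=G4 (m6)
bar 8: v0=A3 v1=A4 (P8)
  R2 @ bar4.0: E4/C5 m6 -> D4/A4 P5 similar

No (1 violations)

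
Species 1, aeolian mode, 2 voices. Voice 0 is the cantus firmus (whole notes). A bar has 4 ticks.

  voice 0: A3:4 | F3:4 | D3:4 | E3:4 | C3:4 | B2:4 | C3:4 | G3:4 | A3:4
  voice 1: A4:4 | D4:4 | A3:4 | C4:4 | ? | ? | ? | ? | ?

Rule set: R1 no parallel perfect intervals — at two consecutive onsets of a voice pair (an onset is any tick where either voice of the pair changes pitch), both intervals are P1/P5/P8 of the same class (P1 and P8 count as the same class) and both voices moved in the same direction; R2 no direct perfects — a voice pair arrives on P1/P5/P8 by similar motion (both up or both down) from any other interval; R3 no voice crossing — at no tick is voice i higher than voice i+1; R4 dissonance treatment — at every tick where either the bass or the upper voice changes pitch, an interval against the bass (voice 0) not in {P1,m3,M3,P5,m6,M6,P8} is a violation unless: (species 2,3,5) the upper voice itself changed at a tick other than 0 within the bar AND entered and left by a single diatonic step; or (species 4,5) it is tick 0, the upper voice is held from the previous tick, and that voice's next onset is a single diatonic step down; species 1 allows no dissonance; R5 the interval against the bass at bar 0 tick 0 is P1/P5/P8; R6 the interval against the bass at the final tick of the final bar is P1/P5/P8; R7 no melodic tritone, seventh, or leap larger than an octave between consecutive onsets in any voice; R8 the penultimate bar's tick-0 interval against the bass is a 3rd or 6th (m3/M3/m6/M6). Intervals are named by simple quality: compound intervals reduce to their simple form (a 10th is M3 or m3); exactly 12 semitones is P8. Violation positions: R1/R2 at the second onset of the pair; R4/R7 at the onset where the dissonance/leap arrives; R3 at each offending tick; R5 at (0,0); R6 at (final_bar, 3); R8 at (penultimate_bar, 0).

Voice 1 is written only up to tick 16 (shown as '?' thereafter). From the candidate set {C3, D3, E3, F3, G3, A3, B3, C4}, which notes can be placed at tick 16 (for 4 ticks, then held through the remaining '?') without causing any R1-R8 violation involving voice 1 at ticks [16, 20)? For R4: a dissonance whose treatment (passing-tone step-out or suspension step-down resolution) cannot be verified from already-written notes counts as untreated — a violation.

{A3, C4, E3}

C3: violates R2
D3: violates R4,R7
E3: legal
F3: violates R4
G3: violates R2
A3: legal
B3: violates R4
C4: legal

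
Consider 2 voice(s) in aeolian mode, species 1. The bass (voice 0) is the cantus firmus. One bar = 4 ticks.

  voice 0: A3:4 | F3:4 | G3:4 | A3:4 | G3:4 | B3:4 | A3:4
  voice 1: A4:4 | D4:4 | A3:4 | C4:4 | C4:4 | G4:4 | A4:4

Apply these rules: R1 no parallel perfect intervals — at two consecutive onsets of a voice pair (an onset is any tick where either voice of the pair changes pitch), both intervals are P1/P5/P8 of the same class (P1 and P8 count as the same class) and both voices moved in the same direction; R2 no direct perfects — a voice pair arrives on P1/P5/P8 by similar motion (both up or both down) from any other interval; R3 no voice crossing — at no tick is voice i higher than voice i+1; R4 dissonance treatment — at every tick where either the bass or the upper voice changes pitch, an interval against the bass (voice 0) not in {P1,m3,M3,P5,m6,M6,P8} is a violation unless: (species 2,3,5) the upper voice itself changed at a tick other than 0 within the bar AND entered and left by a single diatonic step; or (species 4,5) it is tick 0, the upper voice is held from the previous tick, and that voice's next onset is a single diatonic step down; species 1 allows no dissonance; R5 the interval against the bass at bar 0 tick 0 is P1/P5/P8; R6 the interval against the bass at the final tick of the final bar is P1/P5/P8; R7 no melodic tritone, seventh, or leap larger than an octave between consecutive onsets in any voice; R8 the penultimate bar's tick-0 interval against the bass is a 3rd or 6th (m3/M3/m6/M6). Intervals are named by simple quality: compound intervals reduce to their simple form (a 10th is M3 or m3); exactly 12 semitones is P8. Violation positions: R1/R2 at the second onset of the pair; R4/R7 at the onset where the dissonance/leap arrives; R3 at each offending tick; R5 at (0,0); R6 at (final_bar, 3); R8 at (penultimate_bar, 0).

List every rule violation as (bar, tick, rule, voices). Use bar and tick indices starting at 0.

bar 0: v0=A3 v1=A4 downbeat P8
bar 1: v0=F3 v1=D4 downbeat M6
bar 2: v0=G3 v1=A3 downbeat M2
bar 3: v0=A3 v1=C4 downbeat m3
bar 4: v0=G3 v1=C4 downbeat P4
bar 5: v0=B3 v1=G4 downbeat m6
bar 6: v0=A3 v1=A4 downbeat P8
  -> R4 @ bar 2 tick 0 v(0, 1): G3/A3 M2 untreated
  -> R4 @ bar 4 tick 0 v(0, 1): G3/C4 P4 untreated

(2, 0, R4, (0, 1))
(4, 0, R4, (0, 1))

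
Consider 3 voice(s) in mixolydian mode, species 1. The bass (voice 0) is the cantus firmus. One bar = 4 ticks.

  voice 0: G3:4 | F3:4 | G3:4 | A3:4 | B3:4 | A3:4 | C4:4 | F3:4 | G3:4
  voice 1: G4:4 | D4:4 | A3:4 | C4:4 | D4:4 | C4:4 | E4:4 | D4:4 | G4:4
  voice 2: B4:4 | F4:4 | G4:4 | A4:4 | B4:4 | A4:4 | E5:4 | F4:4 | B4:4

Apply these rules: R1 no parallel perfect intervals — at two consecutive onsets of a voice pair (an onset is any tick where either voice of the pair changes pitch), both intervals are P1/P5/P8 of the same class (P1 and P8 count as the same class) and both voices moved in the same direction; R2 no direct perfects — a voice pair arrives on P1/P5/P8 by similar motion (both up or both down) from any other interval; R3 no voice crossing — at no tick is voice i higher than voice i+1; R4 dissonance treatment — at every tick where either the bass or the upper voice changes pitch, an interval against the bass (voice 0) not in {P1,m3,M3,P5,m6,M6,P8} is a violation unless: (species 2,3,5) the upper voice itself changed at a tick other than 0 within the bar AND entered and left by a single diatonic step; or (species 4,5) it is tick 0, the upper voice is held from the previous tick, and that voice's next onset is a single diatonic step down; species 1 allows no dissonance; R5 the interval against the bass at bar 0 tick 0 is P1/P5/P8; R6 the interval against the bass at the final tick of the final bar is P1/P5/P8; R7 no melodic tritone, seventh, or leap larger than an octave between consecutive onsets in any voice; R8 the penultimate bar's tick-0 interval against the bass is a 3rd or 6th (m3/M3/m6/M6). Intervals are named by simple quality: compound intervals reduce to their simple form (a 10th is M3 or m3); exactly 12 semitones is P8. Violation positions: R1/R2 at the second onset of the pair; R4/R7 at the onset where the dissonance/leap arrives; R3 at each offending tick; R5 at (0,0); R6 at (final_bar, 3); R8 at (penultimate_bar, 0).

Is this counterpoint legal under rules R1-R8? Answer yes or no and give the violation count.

bar 0: v0=G3 v1=G4 v2=B4 (M3)
bar 1: v0=F3 v1=D4 v2=F4 (P8)
bar 2: v0=G3 v1=A3 v2=G4 (P8)
bar 3: v0=A3 v1=C4 v2=A4 (P8)
bar 4: v0=B3 v1=D4 v2=B4 (P8)
bar 5: v0=A3 v1=C4 v2=A4 (P8)
bar 6: v0=C4 v1=E4 v2=E5 (M3)
bar 7: v0=F3 v1=D4 v2=F4 (P8)
bar 8: v0=G3 v1=G4 v2=B4 (M3)
  R5 @ bar0.0: opens on M3
  R2 @ bar1.0: G3/B4 M3 -> F3/F4 P8 similar
  R7 @ bar1.0: B4->F4 leap 6st
  R1 @ bar2.0: F3/F4 P8 -> G3/G4 P8 similar
  R4 @ bar2.0: G3/A3 M2 untreated
  R1 @ bar3.0: G3/G4 P8 -> A3/A4 P8 similar
  R1 @ bar4.0: A3/A4 P8 -> B3/B4 P8 similar
  R1 @ bar5.0: B3/B4 P8 -> A3/A4 P8 similar
  R2 @ bar6.0: C4/A4 M6 -> E4/E5 P8 similar
  R2 @ bar7.0: C4/E5 M3 -> F3/F4 P8 similar
  R7 @ bar7.0: E5->F4 leap 11st
  R8 @ bar7.0: penult P8 not 3rd/6th
  R2 @ bar8.0: F3/D4 M6 -> G3/G4 P8 similar
  R7 @ bar8.0: F4->B4 leap 6st
  R6 @ bar8.3: closes on M3

No (15 violations)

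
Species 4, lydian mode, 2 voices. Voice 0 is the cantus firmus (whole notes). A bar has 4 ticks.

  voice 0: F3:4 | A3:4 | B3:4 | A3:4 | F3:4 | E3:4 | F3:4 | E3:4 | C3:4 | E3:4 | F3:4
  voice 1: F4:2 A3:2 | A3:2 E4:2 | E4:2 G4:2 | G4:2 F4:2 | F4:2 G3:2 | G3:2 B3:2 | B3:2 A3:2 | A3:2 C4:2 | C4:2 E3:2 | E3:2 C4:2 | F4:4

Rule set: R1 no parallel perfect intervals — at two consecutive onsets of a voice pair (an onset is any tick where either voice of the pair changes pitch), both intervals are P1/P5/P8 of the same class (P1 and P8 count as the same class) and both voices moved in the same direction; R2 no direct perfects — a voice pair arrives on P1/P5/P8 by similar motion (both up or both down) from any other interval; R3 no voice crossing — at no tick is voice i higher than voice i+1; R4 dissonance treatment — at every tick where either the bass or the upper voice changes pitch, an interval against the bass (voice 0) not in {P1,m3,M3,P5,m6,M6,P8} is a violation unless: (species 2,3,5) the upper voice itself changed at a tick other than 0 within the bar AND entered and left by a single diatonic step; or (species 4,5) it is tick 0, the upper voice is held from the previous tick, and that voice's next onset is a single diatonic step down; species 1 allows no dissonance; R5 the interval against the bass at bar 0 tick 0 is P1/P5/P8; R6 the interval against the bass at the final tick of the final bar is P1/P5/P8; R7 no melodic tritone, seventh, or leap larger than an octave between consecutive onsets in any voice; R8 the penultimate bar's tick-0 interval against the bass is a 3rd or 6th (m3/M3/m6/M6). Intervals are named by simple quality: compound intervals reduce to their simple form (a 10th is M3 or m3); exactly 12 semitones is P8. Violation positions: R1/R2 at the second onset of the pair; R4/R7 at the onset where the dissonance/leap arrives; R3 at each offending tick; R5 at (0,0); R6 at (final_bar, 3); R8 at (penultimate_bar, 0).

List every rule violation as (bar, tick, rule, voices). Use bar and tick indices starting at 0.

bar 0: v0=F3 v1=F4 downbeat P8
bar 1: v0=A3 v1=A3 downbeat P1
bar 2: v0=B3 v1=E4 downbeat P4
bar 3: v0=A3 v1=G4 downbeat m7
bar 4: v0=F3 v1=F4 downbeat P8
bar 5: v0=E3 v1=G3 downbeat m3
bar 6: v0=F3 v1=B3 downbeat TT
bar 7: v0=E3 v1=A3 downbeat P4
bar 8: v0=C3 v1=C4 downbeat P8
bar 9: v0=E3 v1=E3 downbeat P1
bar 10: v0=F3 v1=F4 downbeat P8
  -> R4 @ bar 2 tick 0 v(0, 1): B3/E4 P4 untreated
  -> R4 @ bar 4 tick 2 v(0, 1): F3/G3 M2 untreated
  -> R7 @ bar 4 tick 2 v(1,): F4->G3 leap 10st
  -> R4 @ bar 7 tick 0 v(0, 1): E3/A3 P4 untreated
  -> R8 @ bar 9 tick 0 v(0, 1): penult P1 not 3rd/6th
  -> R2 @ bar 10 tick 0 v(0, 1): E3/C4 m6 -> F3/F4 P8 similar

(2, 0, R4, (0, 1))
(4, 2, R4, (0, 1))
(4, 2, R7, (1,))
(7, 0, R4, (0, 1))
(9, 0, R8, (0, 1))
(10, 0, R2, (0, 1))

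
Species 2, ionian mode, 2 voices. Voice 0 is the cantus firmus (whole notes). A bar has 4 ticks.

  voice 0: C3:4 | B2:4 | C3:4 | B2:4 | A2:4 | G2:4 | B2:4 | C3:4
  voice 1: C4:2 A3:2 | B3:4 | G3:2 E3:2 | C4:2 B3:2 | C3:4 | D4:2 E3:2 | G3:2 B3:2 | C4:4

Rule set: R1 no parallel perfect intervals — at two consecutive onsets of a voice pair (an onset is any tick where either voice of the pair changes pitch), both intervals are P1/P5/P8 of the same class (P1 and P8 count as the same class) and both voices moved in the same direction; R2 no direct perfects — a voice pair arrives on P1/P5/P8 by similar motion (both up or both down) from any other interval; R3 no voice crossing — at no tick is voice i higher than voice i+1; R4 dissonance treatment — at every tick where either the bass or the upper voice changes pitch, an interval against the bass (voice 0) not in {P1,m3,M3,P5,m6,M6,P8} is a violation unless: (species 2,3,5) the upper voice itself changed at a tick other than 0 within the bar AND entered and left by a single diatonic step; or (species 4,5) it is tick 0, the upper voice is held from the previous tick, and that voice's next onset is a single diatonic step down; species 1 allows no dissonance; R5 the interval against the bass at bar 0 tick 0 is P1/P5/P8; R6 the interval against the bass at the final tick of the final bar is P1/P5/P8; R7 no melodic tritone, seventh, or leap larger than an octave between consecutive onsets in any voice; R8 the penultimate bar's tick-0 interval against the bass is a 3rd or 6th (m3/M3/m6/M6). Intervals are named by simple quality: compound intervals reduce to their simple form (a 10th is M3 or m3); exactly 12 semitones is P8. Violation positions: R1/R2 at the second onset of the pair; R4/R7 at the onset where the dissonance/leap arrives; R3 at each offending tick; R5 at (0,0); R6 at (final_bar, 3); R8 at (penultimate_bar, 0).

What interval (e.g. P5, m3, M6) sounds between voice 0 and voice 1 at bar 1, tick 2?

voice 0=B2 voice 1=B3 -> P8

P8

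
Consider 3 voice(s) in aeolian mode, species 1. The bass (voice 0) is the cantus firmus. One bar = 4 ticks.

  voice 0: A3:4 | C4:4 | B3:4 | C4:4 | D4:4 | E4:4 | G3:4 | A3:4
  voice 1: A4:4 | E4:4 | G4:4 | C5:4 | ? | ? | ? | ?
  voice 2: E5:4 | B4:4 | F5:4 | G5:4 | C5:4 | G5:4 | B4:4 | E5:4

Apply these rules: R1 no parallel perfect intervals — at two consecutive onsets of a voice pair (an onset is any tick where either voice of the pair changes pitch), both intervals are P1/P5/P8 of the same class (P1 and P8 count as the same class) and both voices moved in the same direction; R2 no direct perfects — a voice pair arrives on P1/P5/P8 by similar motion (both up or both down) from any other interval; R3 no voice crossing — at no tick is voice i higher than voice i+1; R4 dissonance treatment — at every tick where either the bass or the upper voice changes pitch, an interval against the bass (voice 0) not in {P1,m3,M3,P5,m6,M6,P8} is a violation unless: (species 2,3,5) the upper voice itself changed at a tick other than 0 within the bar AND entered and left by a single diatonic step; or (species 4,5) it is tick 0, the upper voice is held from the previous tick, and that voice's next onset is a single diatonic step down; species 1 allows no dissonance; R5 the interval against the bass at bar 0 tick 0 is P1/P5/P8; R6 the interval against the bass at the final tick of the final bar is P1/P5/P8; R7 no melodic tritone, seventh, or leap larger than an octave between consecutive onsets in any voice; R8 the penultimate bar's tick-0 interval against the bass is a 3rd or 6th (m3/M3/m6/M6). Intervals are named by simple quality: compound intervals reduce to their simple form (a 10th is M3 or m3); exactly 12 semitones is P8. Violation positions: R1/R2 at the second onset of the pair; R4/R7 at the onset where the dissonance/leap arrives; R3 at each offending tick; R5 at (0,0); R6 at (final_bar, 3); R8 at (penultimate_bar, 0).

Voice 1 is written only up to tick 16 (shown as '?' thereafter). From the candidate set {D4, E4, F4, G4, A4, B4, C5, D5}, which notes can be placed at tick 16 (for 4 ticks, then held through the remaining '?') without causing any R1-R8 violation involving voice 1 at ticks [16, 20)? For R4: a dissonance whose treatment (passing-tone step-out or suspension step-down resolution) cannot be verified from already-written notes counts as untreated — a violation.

{A4, B4}

D4: violates R7
E4: violates R4
F4: violates R1
G4: violates R4
A4: legal
B4: legal
C5: violates R4
D5: violates R1,R3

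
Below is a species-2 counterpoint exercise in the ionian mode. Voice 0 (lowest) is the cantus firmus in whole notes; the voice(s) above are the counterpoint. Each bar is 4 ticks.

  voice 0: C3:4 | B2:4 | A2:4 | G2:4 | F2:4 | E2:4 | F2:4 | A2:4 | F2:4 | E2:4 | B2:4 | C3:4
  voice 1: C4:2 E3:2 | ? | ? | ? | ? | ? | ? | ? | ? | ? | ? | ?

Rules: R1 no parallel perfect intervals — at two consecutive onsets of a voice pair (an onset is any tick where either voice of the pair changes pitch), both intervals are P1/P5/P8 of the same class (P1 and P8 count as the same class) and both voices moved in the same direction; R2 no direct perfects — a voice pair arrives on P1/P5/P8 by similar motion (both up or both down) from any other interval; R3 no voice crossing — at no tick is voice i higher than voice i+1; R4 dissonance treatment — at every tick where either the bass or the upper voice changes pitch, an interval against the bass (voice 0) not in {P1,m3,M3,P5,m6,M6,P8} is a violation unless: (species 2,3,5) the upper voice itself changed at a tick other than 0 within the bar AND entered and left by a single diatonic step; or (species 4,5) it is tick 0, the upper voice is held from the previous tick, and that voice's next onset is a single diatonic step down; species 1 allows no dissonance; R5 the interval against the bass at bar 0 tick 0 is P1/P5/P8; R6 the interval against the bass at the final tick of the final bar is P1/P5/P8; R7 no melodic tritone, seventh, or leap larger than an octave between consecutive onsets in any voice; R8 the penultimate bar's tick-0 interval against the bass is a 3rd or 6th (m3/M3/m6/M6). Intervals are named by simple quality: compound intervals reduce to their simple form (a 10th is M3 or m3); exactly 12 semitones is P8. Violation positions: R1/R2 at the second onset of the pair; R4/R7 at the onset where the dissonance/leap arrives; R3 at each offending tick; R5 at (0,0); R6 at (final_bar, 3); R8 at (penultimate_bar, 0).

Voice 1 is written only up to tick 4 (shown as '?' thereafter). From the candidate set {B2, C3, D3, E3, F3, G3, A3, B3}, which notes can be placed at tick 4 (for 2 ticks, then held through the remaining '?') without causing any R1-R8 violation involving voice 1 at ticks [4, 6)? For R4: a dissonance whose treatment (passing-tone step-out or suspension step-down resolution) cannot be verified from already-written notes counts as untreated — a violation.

{B3, D3, G3}

B2: violates R2
C3: violates R4
D3: legal
E3: violates R4
F3: violates R4
G3: legal
A3: violates R4
B3: legal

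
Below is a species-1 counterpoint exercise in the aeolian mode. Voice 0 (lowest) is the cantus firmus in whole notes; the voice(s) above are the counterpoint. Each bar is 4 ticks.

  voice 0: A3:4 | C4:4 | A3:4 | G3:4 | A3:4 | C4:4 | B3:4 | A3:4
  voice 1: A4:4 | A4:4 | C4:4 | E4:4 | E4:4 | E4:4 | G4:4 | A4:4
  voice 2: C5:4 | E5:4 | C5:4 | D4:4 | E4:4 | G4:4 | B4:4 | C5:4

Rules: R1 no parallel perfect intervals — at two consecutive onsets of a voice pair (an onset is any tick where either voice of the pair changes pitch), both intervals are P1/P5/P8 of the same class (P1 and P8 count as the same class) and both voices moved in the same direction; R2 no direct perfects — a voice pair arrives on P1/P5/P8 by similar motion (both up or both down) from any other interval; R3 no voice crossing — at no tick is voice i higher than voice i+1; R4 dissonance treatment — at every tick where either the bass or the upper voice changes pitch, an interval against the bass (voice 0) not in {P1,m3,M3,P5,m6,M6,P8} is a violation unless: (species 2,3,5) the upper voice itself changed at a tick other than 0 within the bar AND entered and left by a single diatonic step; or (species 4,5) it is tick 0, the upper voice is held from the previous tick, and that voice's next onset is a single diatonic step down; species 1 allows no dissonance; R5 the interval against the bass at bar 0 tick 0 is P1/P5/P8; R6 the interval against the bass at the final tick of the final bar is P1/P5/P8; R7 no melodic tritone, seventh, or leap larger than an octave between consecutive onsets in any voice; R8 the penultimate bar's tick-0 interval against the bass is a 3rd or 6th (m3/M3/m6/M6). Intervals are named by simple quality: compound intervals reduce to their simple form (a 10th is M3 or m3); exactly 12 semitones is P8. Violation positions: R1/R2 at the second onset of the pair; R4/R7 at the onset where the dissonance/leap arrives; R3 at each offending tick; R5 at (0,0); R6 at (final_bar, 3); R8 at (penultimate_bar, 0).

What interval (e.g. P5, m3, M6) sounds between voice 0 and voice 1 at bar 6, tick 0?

voice 0=B3 voice 1=G4 -> m6

m6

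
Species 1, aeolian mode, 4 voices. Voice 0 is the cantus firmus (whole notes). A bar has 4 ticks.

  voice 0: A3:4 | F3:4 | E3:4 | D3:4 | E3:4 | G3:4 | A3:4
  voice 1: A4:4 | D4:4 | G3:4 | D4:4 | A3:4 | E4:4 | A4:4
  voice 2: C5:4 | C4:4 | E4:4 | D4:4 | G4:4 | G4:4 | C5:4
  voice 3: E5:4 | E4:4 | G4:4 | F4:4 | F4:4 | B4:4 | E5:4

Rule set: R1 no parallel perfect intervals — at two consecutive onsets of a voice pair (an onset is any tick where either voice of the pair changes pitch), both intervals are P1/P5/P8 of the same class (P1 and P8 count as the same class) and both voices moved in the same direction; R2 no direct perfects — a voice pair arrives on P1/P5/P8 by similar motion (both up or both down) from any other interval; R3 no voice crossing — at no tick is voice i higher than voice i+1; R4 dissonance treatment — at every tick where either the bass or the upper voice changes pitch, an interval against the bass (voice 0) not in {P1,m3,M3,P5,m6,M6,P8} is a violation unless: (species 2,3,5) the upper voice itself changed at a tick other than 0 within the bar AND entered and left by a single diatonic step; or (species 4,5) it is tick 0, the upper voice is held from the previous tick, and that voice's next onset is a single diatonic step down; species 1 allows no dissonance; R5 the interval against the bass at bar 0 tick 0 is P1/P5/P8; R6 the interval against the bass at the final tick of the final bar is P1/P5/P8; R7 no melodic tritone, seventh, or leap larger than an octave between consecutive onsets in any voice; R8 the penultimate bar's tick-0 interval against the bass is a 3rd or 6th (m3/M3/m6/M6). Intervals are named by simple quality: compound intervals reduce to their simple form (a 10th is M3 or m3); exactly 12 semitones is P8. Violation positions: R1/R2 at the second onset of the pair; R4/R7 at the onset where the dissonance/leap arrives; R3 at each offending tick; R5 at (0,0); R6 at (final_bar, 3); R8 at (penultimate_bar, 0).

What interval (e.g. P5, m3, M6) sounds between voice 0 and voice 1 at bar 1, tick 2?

M6

voice 0=F3 voice 1=D4 -> M6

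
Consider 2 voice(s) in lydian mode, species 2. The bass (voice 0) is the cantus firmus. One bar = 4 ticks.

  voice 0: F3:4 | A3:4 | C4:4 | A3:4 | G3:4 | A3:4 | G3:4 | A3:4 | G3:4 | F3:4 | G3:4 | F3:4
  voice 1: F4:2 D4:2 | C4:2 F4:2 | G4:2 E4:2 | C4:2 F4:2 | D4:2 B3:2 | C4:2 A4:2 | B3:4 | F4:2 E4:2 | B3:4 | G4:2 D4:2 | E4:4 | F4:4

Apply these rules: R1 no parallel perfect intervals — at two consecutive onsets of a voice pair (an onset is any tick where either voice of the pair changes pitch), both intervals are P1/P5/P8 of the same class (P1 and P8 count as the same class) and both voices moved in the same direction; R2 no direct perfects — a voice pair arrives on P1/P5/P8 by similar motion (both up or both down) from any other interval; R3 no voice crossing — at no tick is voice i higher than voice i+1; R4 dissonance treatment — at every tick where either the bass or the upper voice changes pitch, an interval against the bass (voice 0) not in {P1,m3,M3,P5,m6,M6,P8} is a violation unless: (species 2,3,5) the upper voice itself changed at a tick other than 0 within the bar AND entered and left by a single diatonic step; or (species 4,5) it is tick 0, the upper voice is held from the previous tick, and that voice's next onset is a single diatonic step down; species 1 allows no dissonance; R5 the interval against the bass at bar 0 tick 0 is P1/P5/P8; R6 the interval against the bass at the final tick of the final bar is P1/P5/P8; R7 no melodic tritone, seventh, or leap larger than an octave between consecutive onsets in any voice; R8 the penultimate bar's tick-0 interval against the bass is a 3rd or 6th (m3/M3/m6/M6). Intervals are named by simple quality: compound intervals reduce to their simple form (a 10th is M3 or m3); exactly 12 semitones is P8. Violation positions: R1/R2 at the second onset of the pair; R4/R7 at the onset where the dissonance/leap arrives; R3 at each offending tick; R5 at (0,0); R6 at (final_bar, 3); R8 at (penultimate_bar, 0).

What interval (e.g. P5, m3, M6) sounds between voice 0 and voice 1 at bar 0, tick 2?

M6

voice 0=F3 voice 1=D4 -> M6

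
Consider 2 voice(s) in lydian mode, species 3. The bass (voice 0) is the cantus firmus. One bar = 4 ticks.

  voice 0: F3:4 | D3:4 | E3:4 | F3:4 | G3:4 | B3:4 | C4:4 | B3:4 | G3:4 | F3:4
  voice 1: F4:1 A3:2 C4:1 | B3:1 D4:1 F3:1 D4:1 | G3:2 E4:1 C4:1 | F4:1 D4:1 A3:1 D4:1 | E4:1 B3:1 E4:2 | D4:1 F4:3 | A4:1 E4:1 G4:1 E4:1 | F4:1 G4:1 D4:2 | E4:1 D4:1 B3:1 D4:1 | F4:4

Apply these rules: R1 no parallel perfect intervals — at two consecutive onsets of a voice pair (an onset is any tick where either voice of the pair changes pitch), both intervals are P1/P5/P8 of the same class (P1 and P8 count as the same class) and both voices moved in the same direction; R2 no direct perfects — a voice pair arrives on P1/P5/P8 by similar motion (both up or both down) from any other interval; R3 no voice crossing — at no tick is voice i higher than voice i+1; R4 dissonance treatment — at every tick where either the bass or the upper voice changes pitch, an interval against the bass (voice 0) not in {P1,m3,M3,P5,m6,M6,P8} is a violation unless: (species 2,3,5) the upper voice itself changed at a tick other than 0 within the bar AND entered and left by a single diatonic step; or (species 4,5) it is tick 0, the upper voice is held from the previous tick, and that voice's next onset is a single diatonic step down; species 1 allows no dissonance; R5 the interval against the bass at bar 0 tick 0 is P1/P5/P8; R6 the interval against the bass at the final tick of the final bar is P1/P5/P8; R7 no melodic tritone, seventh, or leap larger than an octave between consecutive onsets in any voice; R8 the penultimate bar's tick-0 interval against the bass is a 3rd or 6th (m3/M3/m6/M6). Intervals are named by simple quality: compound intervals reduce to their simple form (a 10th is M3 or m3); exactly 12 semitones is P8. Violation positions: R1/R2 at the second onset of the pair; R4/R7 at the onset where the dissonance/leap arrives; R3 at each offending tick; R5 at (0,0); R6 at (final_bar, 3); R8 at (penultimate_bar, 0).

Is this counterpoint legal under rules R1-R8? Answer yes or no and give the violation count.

No (3 violations)

bar 0: v0=F3 v1=F4 (P8)
bar 1: v0=D3 v1=B3 (M6)
bar 2: v0=E3 v1=G3 (m3)
bar 3: v0=F3 v1=F4 (P8)
bar 4: v0=G3 v1=E4 (M6)
bar 5: v0=B3 v1=D4 (m3)
bar 6: v0=C4 v1=A4 (M6)
bar 7: v0=B3 v1=F4 (TT)
bar 8: v0=G3 v1=E4 (M6)
bar 9: v0=F3 v1=F4 (P8)
  R2 @ bar3.0: E3/C4 m6 -> F3/F4 P8 similar
  R4 @ bar5.1: B3/F4 TT untreated
  R4 @ bar7.0: B3/F4 TT untreated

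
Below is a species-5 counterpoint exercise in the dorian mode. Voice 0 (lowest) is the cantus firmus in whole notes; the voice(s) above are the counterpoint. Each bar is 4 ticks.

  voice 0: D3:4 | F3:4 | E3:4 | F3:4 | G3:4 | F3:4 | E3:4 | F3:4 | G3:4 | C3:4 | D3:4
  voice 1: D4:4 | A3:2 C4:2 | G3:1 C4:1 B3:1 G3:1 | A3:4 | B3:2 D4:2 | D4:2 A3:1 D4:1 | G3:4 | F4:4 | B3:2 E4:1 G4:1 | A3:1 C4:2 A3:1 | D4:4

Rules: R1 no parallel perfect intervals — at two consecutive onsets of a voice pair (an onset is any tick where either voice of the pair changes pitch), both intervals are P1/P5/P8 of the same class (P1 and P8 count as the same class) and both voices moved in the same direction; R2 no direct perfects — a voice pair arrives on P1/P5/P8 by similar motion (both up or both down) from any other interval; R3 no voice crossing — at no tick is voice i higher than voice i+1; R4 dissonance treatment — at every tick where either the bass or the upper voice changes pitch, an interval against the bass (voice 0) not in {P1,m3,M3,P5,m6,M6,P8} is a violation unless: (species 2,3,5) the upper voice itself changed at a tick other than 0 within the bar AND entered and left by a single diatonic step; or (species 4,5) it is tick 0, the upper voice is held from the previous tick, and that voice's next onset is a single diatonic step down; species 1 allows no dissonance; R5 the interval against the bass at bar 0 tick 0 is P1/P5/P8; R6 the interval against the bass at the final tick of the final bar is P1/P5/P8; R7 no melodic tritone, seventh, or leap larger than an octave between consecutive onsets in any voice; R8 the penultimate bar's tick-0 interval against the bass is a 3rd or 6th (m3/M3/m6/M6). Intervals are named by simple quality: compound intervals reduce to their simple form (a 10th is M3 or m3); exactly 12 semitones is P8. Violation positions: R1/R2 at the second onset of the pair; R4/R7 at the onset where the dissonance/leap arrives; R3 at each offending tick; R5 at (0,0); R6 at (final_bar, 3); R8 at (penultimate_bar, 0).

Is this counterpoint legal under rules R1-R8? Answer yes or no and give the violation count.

No (5 violations)

bar 0: v0=D3 v1=D4 (P8)
bar 1: v0=F3 v1=A3 (M3)
bar 2: v0=E3 v1=G3 (m3)
bar 3: v0=F3 v1=A3 (M3)
bar 4: v0=G3 v1=B3 (M3)
bar 5: v0=F3 v1=D4 (M6)
bar 6: v0=E3 v1=G3 (m3)
bar 7: v0=F3 v1=F4 (P8)
bar 8: v0=G3 v1=B3 (M3)
bar 9: v0=C3 v1=A3 (M6)
bar 10: v0=D3 v1=D4 (P8)
  R2 @ bar7.0: E3/G3 m3 -> F3/F4 P8 similar
  R7 @ bar7.0: G3->F4 leap 10st
  R7 @ bar8.0: F4->B3 leap 6st
  R7 @ bar9.0: G4->A3 leap 10st
  R2 @ bar10.0: C3/A3 M6 -> D3/D4 P8 similar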